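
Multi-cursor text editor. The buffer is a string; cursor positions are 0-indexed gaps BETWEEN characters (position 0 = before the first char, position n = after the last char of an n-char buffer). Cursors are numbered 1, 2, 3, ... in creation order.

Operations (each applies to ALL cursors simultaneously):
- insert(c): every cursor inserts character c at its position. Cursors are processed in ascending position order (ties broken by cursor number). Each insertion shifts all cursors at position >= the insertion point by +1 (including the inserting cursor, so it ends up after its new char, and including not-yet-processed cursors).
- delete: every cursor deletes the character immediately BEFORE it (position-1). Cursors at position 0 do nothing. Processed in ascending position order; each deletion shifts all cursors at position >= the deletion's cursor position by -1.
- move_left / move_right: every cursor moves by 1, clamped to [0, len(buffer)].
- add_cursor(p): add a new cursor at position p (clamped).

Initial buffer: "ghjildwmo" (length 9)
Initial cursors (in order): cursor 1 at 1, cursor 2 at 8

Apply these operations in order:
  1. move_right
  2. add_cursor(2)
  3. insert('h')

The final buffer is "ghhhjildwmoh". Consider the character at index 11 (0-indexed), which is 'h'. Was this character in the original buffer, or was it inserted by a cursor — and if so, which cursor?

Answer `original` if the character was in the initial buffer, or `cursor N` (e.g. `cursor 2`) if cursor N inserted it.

After op 1 (move_right): buffer="ghjildwmo" (len 9), cursors c1@2 c2@9, authorship .........
After op 2 (add_cursor(2)): buffer="ghjildwmo" (len 9), cursors c1@2 c3@2 c2@9, authorship .........
After op 3 (insert('h')): buffer="ghhhjildwmoh" (len 12), cursors c1@4 c3@4 c2@12, authorship ..13.......2
Authorship (.=original, N=cursor N): . . 1 3 . . . . . . . 2
Index 11: author = 2

Answer: cursor 2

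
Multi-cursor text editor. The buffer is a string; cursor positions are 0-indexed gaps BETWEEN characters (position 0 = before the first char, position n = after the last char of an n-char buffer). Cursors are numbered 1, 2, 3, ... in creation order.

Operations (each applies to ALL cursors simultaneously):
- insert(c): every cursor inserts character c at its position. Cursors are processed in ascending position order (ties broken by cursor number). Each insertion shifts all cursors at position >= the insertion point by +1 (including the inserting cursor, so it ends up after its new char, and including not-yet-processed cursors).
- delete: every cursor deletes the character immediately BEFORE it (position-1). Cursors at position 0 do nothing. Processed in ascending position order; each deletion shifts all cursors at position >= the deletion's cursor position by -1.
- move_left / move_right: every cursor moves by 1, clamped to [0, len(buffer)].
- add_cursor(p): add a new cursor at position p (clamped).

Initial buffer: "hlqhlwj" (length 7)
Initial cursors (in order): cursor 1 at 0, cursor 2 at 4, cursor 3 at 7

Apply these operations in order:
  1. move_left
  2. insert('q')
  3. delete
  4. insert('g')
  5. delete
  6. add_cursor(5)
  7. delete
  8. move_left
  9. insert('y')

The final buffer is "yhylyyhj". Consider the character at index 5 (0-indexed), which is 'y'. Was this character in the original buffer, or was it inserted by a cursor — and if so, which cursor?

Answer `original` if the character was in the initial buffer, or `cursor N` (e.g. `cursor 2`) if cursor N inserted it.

After op 1 (move_left): buffer="hlqhlwj" (len 7), cursors c1@0 c2@3 c3@6, authorship .......
After op 2 (insert('q')): buffer="qhlqqhlwqj" (len 10), cursors c1@1 c2@5 c3@9, authorship 1...2...3.
After op 3 (delete): buffer="hlqhlwj" (len 7), cursors c1@0 c2@3 c3@6, authorship .......
After op 4 (insert('g')): buffer="ghlqghlwgj" (len 10), cursors c1@1 c2@5 c3@9, authorship 1...2...3.
After op 5 (delete): buffer="hlqhlwj" (len 7), cursors c1@0 c2@3 c3@6, authorship .......
After op 6 (add_cursor(5)): buffer="hlqhlwj" (len 7), cursors c1@0 c2@3 c4@5 c3@6, authorship .......
After op 7 (delete): buffer="hlhj" (len 4), cursors c1@0 c2@2 c3@3 c4@3, authorship ....
After op 8 (move_left): buffer="hlhj" (len 4), cursors c1@0 c2@1 c3@2 c4@2, authorship ....
After op 9 (insert('y')): buffer="yhylyyhj" (len 8), cursors c1@1 c2@3 c3@6 c4@6, authorship 1.2.34..
Authorship (.=original, N=cursor N): 1 . 2 . 3 4 . .
Index 5: author = 4

Answer: cursor 4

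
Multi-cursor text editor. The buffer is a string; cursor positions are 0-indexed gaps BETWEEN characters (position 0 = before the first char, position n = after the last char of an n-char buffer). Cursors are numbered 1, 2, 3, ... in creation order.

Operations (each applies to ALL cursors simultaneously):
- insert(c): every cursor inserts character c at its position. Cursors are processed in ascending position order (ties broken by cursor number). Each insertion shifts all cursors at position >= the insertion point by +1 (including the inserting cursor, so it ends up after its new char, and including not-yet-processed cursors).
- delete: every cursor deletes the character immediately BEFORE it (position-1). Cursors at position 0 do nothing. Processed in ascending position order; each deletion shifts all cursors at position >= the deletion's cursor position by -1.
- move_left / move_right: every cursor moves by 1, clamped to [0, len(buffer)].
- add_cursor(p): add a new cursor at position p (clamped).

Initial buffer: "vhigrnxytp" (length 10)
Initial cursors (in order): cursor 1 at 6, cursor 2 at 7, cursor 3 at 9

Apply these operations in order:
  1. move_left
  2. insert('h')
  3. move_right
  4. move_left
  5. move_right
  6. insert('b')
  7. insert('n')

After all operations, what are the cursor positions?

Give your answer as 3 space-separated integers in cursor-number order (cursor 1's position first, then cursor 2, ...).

After op 1 (move_left): buffer="vhigrnxytp" (len 10), cursors c1@5 c2@6 c3@8, authorship ..........
After op 2 (insert('h')): buffer="vhigrhnhxyhtp" (len 13), cursors c1@6 c2@8 c3@11, authorship .....1.2..3..
After op 3 (move_right): buffer="vhigrhnhxyhtp" (len 13), cursors c1@7 c2@9 c3@12, authorship .....1.2..3..
After op 4 (move_left): buffer="vhigrhnhxyhtp" (len 13), cursors c1@6 c2@8 c3@11, authorship .....1.2..3..
After op 5 (move_right): buffer="vhigrhnhxyhtp" (len 13), cursors c1@7 c2@9 c3@12, authorship .....1.2..3..
After op 6 (insert('b')): buffer="vhigrhnbhxbyhtbp" (len 16), cursors c1@8 c2@11 c3@15, authorship .....1.12.2.3.3.
After op 7 (insert('n')): buffer="vhigrhnbnhxbnyhtbnp" (len 19), cursors c1@9 c2@13 c3@18, authorship .....1.112.22.3.33.

Answer: 9 13 18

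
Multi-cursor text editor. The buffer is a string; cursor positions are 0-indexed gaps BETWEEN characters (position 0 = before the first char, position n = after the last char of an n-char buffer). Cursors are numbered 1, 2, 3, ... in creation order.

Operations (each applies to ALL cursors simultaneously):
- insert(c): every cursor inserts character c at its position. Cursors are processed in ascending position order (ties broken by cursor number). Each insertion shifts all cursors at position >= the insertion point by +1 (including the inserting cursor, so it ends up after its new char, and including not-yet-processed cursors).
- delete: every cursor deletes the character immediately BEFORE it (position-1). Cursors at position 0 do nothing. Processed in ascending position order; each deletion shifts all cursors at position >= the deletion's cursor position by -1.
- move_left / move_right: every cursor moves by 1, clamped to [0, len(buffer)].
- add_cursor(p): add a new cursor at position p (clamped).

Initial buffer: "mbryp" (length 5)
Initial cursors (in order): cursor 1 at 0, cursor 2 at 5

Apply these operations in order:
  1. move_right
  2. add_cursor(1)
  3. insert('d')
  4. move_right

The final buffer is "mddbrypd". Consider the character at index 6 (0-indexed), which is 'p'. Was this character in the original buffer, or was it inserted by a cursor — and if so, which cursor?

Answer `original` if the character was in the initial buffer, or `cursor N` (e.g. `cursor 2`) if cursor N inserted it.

After op 1 (move_right): buffer="mbryp" (len 5), cursors c1@1 c2@5, authorship .....
After op 2 (add_cursor(1)): buffer="mbryp" (len 5), cursors c1@1 c3@1 c2@5, authorship .....
After op 3 (insert('d')): buffer="mddbrypd" (len 8), cursors c1@3 c3@3 c2@8, authorship .13....2
After op 4 (move_right): buffer="mddbrypd" (len 8), cursors c1@4 c3@4 c2@8, authorship .13....2
Authorship (.=original, N=cursor N): . 1 3 . . . . 2
Index 6: author = original

Answer: original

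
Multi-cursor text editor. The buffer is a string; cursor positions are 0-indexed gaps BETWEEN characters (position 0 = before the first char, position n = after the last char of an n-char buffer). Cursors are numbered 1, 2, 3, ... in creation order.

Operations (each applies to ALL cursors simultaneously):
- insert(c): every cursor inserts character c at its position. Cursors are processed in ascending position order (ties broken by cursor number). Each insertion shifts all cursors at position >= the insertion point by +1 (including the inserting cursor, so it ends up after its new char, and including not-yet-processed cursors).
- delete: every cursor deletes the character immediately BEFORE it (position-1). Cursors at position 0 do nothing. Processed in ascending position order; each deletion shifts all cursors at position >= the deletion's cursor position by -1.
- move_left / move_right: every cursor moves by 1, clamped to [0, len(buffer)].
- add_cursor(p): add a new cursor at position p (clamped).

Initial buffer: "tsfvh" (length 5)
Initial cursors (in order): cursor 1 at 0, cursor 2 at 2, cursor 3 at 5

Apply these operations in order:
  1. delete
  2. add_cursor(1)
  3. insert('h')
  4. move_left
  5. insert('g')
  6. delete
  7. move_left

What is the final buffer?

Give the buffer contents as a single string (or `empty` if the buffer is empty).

After op 1 (delete): buffer="tfv" (len 3), cursors c1@0 c2@1 c3@3, authorship ...
After op 2 (add_cursor(1)): buffer="tfv" (len 3), cursors c1@0 c2@1 c4@1 c3@3, authorship ...
After op 3 (insert('h')): buffer="hthhfvh" (len 7), cursors c1@1 c2@4 c4@4 c3@7, authorship 1.24..3
After op 4 (move_left): buffer="hthhfvh" (len 7), cursors c1@0 c2@3 c4@3 c3@6, authorship 1.24..3
After op 5 (insert('g')): buffer="ghthgghfvgh" (len 11), cursors c1@1 c2@6 c4@6 c3@10, authorship 11.2244..33
After op 6 (delete): buffer="hthhfvh" (len 7), cursors c1@0 c2@3 c4@3 c3@6, authorship 1.24..3
After op 7 (move_left): buffer="hthhfvh" (len 7), cursors c1@0 c2@2 c4@2 c3@5, authorship 1.24..3

Answer: hthhfvh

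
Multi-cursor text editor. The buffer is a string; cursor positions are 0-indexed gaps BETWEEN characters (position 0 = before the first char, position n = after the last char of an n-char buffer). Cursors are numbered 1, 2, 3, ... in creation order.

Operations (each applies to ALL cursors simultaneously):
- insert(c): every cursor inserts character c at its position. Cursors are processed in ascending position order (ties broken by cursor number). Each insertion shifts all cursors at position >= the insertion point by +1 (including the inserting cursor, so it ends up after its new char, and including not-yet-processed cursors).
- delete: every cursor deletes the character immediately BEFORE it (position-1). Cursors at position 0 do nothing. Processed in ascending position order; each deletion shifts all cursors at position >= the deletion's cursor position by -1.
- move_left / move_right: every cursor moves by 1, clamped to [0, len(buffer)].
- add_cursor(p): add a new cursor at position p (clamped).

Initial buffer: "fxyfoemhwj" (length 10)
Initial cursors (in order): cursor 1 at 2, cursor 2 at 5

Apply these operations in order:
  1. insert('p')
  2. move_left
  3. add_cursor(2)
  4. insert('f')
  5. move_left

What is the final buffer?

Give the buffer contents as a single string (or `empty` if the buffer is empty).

After op 1 (insert('p')): buffer="fxpyfopemhwj" (len 12), cursors c1@3 c2@7, authorship ..1...2.....
After op 2 (move_left): buffer="fxpyfopemhwj" (len 12), cursors c1@2 c2@6, authorship ..1...2.....
After op 3 (add_cursor(2)): buffer="fxpyfopemhwj" (len 12), cursors c1@2 c3@2 c2@6, authorship ..1...2.....
After op 4 (insert('f')): buffer="fxffpyfofpemhwj" (len 15), cursors c1@4 c3@4 c2@9, authorship ..131...22.....
After op 5 (move_left): buffer="fxffpyfofpemhwj" (len 15), cursors c1@3 c3@3 c2@8, authorship ..131...22.....

Answer: fxffpyfofpemhwj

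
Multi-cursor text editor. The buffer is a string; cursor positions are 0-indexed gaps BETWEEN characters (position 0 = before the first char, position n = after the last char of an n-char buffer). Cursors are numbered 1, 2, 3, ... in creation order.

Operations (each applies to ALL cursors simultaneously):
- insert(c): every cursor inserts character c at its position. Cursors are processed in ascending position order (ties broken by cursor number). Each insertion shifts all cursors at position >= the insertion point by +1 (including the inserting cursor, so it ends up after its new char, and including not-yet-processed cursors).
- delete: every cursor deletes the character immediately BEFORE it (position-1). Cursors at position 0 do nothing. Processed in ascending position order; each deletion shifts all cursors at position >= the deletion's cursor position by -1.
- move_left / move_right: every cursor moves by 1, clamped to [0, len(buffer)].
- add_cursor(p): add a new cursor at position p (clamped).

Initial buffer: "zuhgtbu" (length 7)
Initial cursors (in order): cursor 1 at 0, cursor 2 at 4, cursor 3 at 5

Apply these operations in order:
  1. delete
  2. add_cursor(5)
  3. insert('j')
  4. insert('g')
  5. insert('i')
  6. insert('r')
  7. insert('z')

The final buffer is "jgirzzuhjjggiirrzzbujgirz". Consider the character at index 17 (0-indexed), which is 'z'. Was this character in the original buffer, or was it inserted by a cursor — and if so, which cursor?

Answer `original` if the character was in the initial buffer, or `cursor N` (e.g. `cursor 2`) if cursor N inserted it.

After op 1 (delete): buffer="zuhbu" (len 5), cursors c1@0 c2@3 c3@3, authorship .....
After op 2 (add_cursor(5)): buffer="zuhbu" (len 5), cursors c1@0 c2@3 c3@3 c4@5, authorship .....
After op 3 (insert('j')): buffer="jzuhjjbuj" (len 9), cursors c1@1 c2@6 c3@6 c4@9, authorship 1...23..4
After op 4 (insert('g')): buffer="jgzuhjjggbujg" (len 13), cursors c1@2 c2@9 c3@9 c4@13, authorship 11...2323..44
After op 5 (insert('i')): buffer="jgizuhjjggiibujgi" (len 17), cursors c1@3 c2@12 c3@12 c4@17, authorship 111...232323..444
After op 6 (insert('r')): buffer="jgirzuhjjggiirrbujgir" (len 21), cursors c1@4 c2@15 c3@15 c4@21, authorship 1111...23232323..4444
After op 7 (insert('z')): buffer="jgirzzuhjjggiirrzzbujgirz" (len 25), cursors c1@5 c2@18 c3@18 c4@25, authorship 11111...2323232323..44444
Authorship (.=original, N=cursor N): 1 1 1 1 1 . . . 2 3 2 3 2 3 2 3 2 3 . . 4 4 4 4 4
Index 17: author = 3

Answer: cursor 3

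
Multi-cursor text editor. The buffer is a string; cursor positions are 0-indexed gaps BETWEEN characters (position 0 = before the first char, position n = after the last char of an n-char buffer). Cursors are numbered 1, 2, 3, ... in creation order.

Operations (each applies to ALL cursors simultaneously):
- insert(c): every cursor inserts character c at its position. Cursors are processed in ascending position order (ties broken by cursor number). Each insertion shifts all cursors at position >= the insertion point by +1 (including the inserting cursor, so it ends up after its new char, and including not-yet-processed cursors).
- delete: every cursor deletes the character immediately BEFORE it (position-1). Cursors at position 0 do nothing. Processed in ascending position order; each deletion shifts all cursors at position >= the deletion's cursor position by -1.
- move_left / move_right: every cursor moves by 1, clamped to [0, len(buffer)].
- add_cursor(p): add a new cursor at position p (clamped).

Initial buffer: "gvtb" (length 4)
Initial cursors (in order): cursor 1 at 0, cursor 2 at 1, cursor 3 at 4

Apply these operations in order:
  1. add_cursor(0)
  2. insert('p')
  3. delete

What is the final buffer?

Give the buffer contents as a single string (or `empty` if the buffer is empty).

Answer: gvtb

Derivation:
After op 1 (add_cursor(0)): buffer="gvtb" (len 4), cursors c1@0 c4@0 c2@1 c3@4, authorship ....
After op 2 (insert('p')): buffer="ppgpvtbp" (len 8), cursors c1@2 c4@2 c2@4 c3@8, authorship 14.2...3
After op 3 (delete): buffer="gvtb" (len 4), cursors c1@0 c4@0 c2@1 c3@4, authorship ....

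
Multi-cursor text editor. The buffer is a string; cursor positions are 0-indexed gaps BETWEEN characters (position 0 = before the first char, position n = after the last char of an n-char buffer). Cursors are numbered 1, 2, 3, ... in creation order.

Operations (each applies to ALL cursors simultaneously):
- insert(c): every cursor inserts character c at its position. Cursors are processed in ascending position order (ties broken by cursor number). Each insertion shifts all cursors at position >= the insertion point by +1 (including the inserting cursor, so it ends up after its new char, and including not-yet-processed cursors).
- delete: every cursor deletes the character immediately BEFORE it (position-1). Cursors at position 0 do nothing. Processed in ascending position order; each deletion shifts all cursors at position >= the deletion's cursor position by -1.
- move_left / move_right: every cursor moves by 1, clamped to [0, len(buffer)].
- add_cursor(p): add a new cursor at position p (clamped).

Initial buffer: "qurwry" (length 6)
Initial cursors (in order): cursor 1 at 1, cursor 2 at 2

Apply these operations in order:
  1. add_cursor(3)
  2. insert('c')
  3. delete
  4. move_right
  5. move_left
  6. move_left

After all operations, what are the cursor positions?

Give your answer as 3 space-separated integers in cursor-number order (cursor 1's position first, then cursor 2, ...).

Answer: 0 1 2

Derivation:
After op 1 (add_cursor(3)): buffer="qurwry" (len 6), cursors c1@1 c2@2 c3@3, authorship ......
After op 2 (insert('c')): buffer="qcucrcwry" (len 9), cursors c1@2 c2@4 c3@6, authorship .1.2.3...
After op 3 (delete): buffer="qurwry" (len 6), cursors c1@1 c2@2 c3@3, authorship ......
After op 4 (move_right): buffer="qurwry" (len 6), cursors c1@2 c2@3 c3@4, authorship ......
After op 5 (move_left): buffer="qurwry" (len 6), cursors c1@1 c2@2 c3@3, authorship ......
After op 6 (move_left): buffer="qurwry" (len 6), cursors c1@0 c2@1 c3@2, authorship ......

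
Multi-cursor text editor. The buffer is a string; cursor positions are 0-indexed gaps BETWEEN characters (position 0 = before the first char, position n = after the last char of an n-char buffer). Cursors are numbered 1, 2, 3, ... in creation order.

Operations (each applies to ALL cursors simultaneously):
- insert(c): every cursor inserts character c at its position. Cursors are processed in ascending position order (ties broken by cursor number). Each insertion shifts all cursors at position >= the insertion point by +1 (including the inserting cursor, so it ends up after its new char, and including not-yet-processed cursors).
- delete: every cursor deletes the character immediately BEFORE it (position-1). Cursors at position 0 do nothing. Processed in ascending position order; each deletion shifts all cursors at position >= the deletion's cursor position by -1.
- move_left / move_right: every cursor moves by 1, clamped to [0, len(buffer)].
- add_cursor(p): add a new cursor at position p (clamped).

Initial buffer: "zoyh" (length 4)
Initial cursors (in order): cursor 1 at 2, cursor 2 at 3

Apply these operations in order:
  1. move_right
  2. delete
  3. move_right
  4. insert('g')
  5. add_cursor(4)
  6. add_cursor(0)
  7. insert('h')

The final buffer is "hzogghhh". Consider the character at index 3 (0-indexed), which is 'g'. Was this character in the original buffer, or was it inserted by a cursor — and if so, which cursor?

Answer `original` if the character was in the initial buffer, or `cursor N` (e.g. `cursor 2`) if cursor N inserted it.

Answer: cursor 1

Derivation:
After op 1 (move_right): buffer="zoyh" (len 4), cursors c1@3 c2@4, authorship ....
After op 2 (delete): buffer="zo" (len 2), cursors c1@2 c2@2, authorship ..
After op 3 (move_right): buffer="zo" (len 2), cursors c1@2 c2@2, authorship ..
After op 4 (insert('g')): buffer="zogg" (len 4), cursors c1@4 c2@4, authorship ..12
After op 5 (add_cursor(4)): buffer="zogg" (len 4), cursors c1@4 c2@4 c3@4, authorship ..12
After op 6 (add_cursor(0)): buffer="zogg" (len 4), cursors c4@0 c1@4 c2@4 c3@4, authorship ..12
After op 7 (insert('h')): buffer="hzogghhh" (len 8), cursors c4@1 c1@8 c2@8 c3@8, authorship 4..12123
Authorship (.=original, N=cursor N): 4 . . 1 2 1 2 3
Index 3: author = 1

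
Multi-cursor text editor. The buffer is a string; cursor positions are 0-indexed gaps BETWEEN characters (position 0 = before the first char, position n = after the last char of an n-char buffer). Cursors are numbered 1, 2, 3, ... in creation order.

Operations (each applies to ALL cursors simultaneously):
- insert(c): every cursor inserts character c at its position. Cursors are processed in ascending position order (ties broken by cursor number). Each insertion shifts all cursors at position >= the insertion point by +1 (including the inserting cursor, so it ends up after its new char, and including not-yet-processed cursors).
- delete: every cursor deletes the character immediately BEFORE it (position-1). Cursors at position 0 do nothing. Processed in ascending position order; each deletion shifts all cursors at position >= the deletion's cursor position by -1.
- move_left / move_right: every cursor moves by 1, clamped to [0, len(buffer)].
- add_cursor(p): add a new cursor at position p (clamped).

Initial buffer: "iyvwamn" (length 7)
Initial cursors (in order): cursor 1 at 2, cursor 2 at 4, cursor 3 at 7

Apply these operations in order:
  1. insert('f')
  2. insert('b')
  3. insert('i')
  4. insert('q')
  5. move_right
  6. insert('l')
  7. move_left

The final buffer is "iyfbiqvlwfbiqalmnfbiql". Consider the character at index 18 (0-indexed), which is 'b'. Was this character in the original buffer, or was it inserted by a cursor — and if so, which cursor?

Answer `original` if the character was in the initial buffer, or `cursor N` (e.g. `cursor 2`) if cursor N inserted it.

Answer: cursor 3

Derivation:
After op 1 (insert('f')): buffer="iyfvwfamnf" (len 10), cursors c1@3 c2@6 c3@10, authorship ..1..2...3
After op 2 (insert('b')): buffer="iyfbvwfbamnfb" (len 13), cursors c1@4 c2@8 c3@13, authorship ..11..22...33
After op 3 (insert('i')): buffer="iyfbivwfbiamnfbi" (len 16), cursors c1@5 c2@10 c3@16, authorship ..111..222...333
After op 4 (insert('q')): buffer="iyfbiqvwfbiqamnfbiq" (len 19), cursors c1@6 c2@12 c3@19, authorship ..1111..2222...3333
After op 5 (move_right): buffer="iyfbiqvwfbiqamnfbiq" (len 19), cursors c1@7 c2@13 c3@19, authorship ..1111..2222...3333
After op 6 (insert('l')): buffer="iyfbiqvlwfbiqalmnfbiql" (len 22), cursors c1@8 c2@15 c3@22, authorship ..1111.1.2222.2..33333
After op 7 (move_left): buffer="iyfbiqvlwfbiqalmnfbiql" (len 22), cursors c1@7 c2@14 c3@21, authorship ..1111.1.2222.2..33333
Authorship (.=original, N=cursor N): . . 1 1 1 1 . 1 . 2 2 2 2 . 2 . . 3 3 3 3 3
Index 18: author = 3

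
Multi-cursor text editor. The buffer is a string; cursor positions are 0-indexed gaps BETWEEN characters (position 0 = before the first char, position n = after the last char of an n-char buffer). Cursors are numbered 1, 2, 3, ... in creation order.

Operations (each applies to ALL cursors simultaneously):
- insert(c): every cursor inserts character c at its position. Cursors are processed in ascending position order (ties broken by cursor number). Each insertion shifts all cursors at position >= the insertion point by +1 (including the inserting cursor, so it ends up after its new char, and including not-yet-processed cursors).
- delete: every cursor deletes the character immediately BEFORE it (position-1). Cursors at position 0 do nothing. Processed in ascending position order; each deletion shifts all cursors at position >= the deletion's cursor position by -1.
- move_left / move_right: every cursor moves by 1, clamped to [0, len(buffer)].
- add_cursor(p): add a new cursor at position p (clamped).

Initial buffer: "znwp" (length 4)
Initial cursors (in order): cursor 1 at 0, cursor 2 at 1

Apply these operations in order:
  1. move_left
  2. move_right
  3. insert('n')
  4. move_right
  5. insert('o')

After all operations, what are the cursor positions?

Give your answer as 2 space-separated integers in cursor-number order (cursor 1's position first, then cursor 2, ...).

After op 1 (move_left): buffer="znwp" (len 4), cursors c1@0 c2@0, authorship ....
After op 2 (move_right): buffer="znwp" (len 4), cursors c1@1 c2@1, authorship ....
After op 3 (insert('n')): buffer="znnnwp" (len 6), cursors c1@3 c2@3, authorship .12...
After op 4 (move_right): buffer="znnnwp" (len 6), cursors c1@4 c2@4, authorship .12...
After op 5 (insert('o')): buffer="znnnoowp" (len 8), cursors c1@6 c2@6, authorship .12.12..

Answer: 6 6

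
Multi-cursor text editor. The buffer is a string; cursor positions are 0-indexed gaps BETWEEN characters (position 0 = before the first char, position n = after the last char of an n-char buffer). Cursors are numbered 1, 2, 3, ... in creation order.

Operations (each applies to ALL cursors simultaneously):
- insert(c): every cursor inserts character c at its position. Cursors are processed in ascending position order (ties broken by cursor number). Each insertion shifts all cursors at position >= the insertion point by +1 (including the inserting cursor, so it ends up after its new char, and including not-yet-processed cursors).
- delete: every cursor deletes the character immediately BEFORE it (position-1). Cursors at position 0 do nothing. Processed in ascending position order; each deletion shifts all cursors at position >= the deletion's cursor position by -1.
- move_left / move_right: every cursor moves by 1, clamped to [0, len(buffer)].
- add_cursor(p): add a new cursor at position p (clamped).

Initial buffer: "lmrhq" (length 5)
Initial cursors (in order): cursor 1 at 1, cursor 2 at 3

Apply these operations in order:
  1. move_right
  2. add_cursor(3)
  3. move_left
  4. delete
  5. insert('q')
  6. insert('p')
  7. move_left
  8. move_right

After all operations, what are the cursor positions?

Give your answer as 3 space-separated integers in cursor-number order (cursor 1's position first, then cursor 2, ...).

After op 1 (move_right): buffer="lmrhq" (len 5), cursors c1@2 c2@4, authorship .....
After op 2 (add_cursor(3)): buffer="lmrhq" (len 5), cursors c1@2 c3@3 c2@4, authorship .....
After op 3 (move_left): buffer="lmrhq" (len 5), cursors c1@1 c3@2 c2@3, authorship .....
After op 4 (delete): buffer="hq" (len 2), cursors c1@0 c2@0 c3@0, authorship ..
After op 5 (insert('q')): buffer="qqqhq" (len 5), cursors c1@3 c2@3 c3@3, authorship 123..
After op 6 (insert('p')): buffer="qqqppphq" (len 8), cursors c1@6 c2@6 c3@6, authorship 123123..
After op 7 (move_left): buffer="qqqppphq" (len 8), cursors c1@5 c2@5 c3@5, authorship 123123..
After op 8 (move_right): buffer="qqqppphq" (len 8), cursors c1@6 c2@6 c3@6, authorship 123123..

Answer: 6 6 6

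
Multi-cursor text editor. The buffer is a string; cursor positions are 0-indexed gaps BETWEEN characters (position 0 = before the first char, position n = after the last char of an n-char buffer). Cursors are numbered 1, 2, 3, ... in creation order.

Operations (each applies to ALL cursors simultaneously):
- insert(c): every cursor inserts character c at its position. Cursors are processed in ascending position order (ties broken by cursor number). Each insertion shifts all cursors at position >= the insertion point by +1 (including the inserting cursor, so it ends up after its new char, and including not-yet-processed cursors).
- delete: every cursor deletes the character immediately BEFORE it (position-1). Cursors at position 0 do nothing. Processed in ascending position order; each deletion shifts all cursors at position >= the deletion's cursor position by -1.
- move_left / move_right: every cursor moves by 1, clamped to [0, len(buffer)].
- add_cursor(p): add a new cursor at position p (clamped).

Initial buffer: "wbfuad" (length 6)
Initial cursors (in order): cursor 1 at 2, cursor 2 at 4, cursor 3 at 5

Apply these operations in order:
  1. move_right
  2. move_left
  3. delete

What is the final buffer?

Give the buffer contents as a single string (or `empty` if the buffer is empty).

Answer: wfd

Derivation:
After op 1 (move_right): buffer="wbfuad" (len 6), cursors c1@3 c2@5 c3@6, authorship ......
After op 2 (move_left): buffer="wbfuad" (len 6), cursors c1@2 c2@4 c3@5, authorship ......
After op 3 (delete): buffer="wfd" (len 3), cursors c1@1 c2@2 c3@2, authorship ...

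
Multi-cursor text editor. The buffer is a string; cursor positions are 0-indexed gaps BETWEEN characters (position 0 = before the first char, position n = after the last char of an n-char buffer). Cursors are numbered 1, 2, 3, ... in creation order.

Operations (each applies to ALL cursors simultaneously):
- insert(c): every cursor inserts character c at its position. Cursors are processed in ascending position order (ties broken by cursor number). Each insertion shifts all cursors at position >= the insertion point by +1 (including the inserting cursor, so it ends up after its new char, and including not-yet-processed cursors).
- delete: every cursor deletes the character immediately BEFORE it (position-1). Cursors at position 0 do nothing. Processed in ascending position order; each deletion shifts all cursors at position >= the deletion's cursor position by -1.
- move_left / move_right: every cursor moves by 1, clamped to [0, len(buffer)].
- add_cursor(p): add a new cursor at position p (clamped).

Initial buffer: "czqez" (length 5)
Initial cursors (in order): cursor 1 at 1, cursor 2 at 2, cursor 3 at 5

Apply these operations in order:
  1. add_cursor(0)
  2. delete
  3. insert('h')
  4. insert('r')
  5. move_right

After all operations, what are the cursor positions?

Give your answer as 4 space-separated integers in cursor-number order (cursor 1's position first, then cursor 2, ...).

Answer: 7 7 10 7

Derivation:
After op 1 (add_cursor(0)): buffer="czqez" (len 5), cursors c4@0 c1@1 c2@2 c3@5, authorship .....
After op 2 (delete): buffer="qe" (len 2), cursors c1@0 c2@0 c4@0 c3@2, authorship ..
After op 3 (insert('h')): buffer="hhhqeh" (len 6), cursors c1@3 c2@3 c4@3 c3@6, authorship 124..3
After op 4 (insert('r')): buffer="hhhrrrqehr" (len 10), cursors c1@6 c2@6 c4@6 c3@10, authorship 124124..33
After op 5 (move_right): buffer="hhhrrrqehr" (len 10), cursors c1@7 c2@7 c4@7 c3@10, authorship 124124..33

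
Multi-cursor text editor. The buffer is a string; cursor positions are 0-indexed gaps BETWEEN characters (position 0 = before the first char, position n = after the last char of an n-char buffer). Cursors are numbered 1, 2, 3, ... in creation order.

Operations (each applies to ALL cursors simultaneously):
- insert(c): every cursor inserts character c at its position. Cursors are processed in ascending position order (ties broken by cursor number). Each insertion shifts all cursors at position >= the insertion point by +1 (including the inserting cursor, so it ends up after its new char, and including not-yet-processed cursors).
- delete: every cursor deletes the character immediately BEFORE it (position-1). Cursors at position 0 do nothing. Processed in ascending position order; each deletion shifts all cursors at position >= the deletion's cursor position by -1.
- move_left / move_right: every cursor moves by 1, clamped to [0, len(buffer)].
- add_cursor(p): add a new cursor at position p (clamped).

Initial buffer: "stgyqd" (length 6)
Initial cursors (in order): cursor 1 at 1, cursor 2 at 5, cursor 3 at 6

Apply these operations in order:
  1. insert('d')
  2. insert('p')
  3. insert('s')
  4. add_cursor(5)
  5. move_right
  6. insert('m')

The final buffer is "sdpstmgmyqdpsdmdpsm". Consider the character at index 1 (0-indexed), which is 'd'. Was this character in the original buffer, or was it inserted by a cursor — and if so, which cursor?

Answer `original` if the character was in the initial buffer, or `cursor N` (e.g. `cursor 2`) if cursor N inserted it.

After op 1 (insert('d')): buffer="sdtgyqddd" (len 9), cursors c1@2 c2@7 c3@9, authorship .1....2.3
After op 2 (insert('p')): buffer="sdptgyqdpddp" (len 12), cursors c1@3 c2@9 c3@12, authorship .11....22.33
After op 3 (insert('s')): buffer="sdpstgyqdpsddps" (len 15), cursors c1@4 c2@11 c3@15, authorship .111....222.333
After op 4 (add_cursor(5)): buffer="sdpstgyqdpsddps" (len 15), cursors c1@4 c4@5 c2@11 c3@15, authorship .111....222.333
After op 5 (move_right): buffer="sdpstgyqdpsddps" (len 15), cursors c1@5 c4@6 c2@12 c3@15, authorship .111....222.333
After op 6 (insert('m')): buffer="sdpstmgmyqdpsdmdpsm" (len 19), cursors c1@6 c4@8 c2@15 c3@19, authorship .111.1.4..222.23333
Authorship (.=original, N=cursor N): . 1 1 1 . 1 . 4 . . 2 2 2 . 2 3 3 3 3
Index 1: author = 1

Answer: cursor 1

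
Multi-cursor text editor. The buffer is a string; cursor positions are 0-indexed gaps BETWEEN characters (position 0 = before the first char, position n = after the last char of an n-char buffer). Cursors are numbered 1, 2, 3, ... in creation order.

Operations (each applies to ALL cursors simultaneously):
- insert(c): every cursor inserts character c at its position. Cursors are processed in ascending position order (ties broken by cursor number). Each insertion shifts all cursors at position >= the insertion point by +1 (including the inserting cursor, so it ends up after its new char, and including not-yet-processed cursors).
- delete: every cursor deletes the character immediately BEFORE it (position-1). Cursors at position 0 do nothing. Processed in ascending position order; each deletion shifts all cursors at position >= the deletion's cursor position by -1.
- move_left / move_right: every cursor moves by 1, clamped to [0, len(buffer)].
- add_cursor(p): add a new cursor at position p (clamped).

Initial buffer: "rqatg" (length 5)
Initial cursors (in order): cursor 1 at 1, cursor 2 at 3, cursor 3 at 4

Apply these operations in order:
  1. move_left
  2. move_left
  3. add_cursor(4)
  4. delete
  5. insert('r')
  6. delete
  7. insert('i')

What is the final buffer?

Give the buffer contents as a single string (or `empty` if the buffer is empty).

After op 1 (move_left): buffer="rqatg" (len 5), cursors c1@0 c2@2 c3@3, authorship .....
After op 2 (move_left): buffer="rqatg" (len 5), cursors c1@0 c2@1 c3@2, authorship .....
After op 3 (add_cursor(4)): buffer="rqatg" (len 5), cursors c1@0 c2@1 c3@2 c4@4, authorship .....
After op 4 (delete): buffer="ag" (len 2), cursors c1@0 c2@0 c3@0 c4@1, authorship ..
After op 5 (insert('r')): buffer="rrrarg" (len 6), cursors c1@3 c2@3 c3@3 c4@5, authorship 123.4.
After op 6 (delete): buffer="ag" (len 2), cursors c1@0 c2@0 c3@0 c4@1, authorship ..
After op 7 (insert('i')): buffer="iiiaig" (len 6), cursors c1@3 c2@3 c3@3 c4@5, authorship 123.4.

Answer: iiiaig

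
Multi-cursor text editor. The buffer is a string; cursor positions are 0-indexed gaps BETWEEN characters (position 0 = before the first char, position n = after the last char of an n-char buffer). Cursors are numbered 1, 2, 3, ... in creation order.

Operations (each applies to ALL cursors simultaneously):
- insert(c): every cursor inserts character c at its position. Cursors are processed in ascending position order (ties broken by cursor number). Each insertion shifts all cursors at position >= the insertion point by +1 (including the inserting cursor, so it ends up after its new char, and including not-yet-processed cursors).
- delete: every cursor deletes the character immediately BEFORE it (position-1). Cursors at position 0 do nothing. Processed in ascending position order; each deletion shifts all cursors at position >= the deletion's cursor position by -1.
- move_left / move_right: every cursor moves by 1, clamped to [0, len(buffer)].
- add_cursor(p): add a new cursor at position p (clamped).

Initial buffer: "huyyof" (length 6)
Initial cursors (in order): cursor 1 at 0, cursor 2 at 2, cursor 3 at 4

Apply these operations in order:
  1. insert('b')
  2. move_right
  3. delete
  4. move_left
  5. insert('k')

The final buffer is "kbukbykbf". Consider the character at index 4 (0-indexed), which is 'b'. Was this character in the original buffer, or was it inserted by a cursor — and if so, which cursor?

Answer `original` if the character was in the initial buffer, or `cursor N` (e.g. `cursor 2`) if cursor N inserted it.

After op 1 (insert('b')): buffer="bhubyybof" (len 9), cursors c1@1 c2@4 c3@7, authorship 1..2..3..
After op 2 (move_right): buffer="bhubyybof" (len 9), cursors c1@2 c2@5 c3@8, authorship 1..2..3..
After op 3 (delete): buffer="bubybf" (len 6), cursors c1@1 c2@3 c3@5, authorship 1.2.3.
After op 4 (move_left): buffer="bubybf" (len 6), cursors c1@0 c2@2 c3@4, authorship 1.2.3.
After op 5 (insert('k')): buffer="kbukbykbf" (len 9), cursors c1@1 c2@4 c3@7, authorship 11.22.33.
Authorship (.=original, N=cursor N): 1 1 . 2 2 . 3 3 .
Index 4: author = 2

Answer: cursor 2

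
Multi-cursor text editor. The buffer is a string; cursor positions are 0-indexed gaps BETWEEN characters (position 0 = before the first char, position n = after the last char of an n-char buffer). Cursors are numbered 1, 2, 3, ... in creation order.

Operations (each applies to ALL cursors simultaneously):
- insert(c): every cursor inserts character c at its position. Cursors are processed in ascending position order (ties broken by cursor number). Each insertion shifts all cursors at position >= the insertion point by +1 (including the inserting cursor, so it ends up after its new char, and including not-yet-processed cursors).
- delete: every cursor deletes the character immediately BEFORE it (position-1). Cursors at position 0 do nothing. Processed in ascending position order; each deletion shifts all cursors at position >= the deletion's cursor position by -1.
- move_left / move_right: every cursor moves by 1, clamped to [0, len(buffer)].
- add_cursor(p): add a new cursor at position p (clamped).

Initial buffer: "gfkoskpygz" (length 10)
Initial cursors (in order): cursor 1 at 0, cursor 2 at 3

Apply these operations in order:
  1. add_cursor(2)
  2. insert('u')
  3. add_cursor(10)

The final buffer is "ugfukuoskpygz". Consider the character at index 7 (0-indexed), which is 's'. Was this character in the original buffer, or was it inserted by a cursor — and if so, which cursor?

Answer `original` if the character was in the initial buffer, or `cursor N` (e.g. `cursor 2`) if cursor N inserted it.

After op 1 (add_cursor(2)): buffer="gfkoskpygz" (len 10), cursors c1@0 c3@2 c2@3, authorship ..........
After op 2 (insert('u')): buffer="ugfukuoskpygz" (len 13), cursors c1@1 c3@4 c2@6, authorship 1..3.2.......
After op 3 (add_cursor(10)): buffer="ugfukuoskpygz" (len 13), cursors c1@1 c3@4 c2@6 c4@10, authorship 1..3.2.......
Authorship (.=original, N=cursor N): 1 . . 3 . 2 . . . . . . .
Index 7: author = original

Answer: original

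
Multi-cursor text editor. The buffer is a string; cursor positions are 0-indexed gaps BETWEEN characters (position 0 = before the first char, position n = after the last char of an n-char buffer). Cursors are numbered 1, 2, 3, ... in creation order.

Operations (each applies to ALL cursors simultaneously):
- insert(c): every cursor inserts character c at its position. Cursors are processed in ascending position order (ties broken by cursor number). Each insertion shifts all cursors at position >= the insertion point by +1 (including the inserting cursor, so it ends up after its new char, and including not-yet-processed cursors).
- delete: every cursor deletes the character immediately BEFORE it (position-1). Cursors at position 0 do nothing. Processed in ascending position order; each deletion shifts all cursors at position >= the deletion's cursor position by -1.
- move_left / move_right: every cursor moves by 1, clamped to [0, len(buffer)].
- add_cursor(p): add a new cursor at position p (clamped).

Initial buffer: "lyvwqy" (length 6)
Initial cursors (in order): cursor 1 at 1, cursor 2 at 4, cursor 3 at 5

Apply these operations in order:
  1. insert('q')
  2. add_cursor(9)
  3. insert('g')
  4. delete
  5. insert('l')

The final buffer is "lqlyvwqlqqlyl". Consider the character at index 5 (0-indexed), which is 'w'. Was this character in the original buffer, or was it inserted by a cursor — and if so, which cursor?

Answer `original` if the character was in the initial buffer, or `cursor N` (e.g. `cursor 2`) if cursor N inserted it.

Answer: original

Derivation:
After op 1 (insert('q')): buffer="lqyvwqqqy" (len 9), cursors c1@2 c2@6 c3@8, authorship .1...2.3.
After op 2 (add_cursor(9)): buffer="lqyvwqqqy" (len 9), cursors c1@2 c2@6 c3@8 c4@9, authorship .1...2.3.
After op 3 (insert('g')): buffer="lqgyvwqgqqgyg" (len 13), cursors c1@3 c2@8 c3@11 c4@13, authorship .11...22.33.4
After op 4 (delete): buffer="lqyvwqqqy" (len 9), cursors c1@2 c2@6 c3@8 c4@9, authorship .1...2.3.
After op 5 (insert('l')): buffer="lqlyvwqlqqlyl" (len 13), cursors c1@3 c2@8 c3@11 c4@13, authorship .11...22.33.4
Authorship (.=original, N=cursor N): . 1 1 . . . 2 2 . 3 3 . 4
Index 5: author = original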